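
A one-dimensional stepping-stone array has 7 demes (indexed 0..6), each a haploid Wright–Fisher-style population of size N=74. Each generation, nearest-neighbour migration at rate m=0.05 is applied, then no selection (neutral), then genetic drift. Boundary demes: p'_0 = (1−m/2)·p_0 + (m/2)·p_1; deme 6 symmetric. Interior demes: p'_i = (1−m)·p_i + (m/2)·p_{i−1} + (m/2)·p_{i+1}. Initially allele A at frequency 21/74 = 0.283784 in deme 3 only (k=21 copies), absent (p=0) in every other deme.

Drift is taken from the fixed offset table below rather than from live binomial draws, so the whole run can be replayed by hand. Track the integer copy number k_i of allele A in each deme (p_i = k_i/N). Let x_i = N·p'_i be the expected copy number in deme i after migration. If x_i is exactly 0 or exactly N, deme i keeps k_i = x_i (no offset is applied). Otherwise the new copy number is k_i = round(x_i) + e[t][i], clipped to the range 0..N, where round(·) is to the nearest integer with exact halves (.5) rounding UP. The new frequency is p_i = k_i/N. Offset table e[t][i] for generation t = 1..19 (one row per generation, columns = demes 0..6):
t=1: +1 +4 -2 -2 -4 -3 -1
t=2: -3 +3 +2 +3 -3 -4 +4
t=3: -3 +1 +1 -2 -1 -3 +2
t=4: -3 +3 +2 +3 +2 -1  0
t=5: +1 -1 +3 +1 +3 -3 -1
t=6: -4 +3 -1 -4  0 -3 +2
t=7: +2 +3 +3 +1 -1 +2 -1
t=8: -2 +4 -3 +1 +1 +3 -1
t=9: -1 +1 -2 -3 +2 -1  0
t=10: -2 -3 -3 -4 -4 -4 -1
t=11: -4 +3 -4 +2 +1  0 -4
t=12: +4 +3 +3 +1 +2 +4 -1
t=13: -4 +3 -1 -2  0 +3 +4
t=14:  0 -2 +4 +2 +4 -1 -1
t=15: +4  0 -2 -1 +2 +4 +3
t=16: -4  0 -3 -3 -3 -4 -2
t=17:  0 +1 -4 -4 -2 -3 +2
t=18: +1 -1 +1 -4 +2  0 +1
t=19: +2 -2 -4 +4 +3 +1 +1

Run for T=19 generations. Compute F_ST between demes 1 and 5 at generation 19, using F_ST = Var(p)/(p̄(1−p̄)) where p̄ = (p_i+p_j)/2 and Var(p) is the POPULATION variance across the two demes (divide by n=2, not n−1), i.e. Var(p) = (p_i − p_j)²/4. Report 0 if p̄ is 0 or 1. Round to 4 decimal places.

t=0: k=[0 0 0 21 0 0 0]
t=1: x=[0.0000 0.0000 0.5250 19.9500 0.5250 0.0000 0.0000] k=[0 0 0 18 0 0 0]
t=2: x=[0.0000 0.0000 0.4500 17.1000 0.4500 0.0000 0.0000] k=[0 0 2 20 0 0 0]
t=3: x=[0.0000 0.0500 2.4000 19.0500 0.5000 0.0000 0.0000] k=[0 1 3 17 0 0 0]
t=4: x=[0.0250 1.0250 3.3000 16.2250 0.4250 0.0000 0.0000] k=[0 4 5 19 2 0 0]
t=5: x=[0.1000 3.9250 5.3250 18.2250 2.3750 0.0500 0.0000] k=[1 3 8 19 5 0 0]
t=6: x=[1.0500 3.0750 8.1500 18.3750 5.2250 0.1250 0.0000] k=[0 6 7 14 5 0 0]
t=7: x=[0.1500 5.8750 7.1500 13.6000 5.1000 0.1250 0.0000] k=[2 9 10 15 4 2 0]
t=8: x=[2.1750 8.8500 10.1000 14.6000 4.2250 2.0000 0.0500] k=[0 13 7 16 5 5 0]
t=9: x=[0.3250 12.5250 7.3750 15.5000 5.2750 4.8750 0.1250] k=[0 14 5 13 7 4 0]
t=10: x=[0.3500 13.4250 5.4250 12.6500 7.0750 3.9750 0.1000] k=[0 10 2 9 3 0 0]
t=11: x=[0.2500 9.5500 2.3750 8.6750 3.0750 0.0750 0.0000] k=[0 13 0 11 4 0 0]
t=12: x=[0.3250 12.3500 0.6000 10.5500 4.0750 0.1000 0.0000] k=[4 15 4 12 6 4 0]
t=13: x=[4.2750 14.4500 4.4750 11.6500 6.1000 3.9500 0.1000] k=[0 17 3 10 6 7 4]
t=14: x=[0.4250 16.2250 3.5250 9.7250 6.1250 6.9000 4.0750] k=[0 14 8 12 10 6 3]
t=15: x=[0.3500 13.5000 8.2500 11.8500 9.9500 6.0250 3.0750] k=[4 14 6 11 12 10 6]
t=16: x=[4.2500 13.5500 6.3250 10.9000 11.9250 9.9500 6.1000] k=[0 14 3 8 9 6 4]
t=17: x=[0.3500 13.3750 3.4000 7.9000 8.9000 6.0250 4.0500] k=[0 14 0 4 7 3 6]
t=18: x=[0.3500 13.3000 0.4500 3.9750 6.8250 3.1750 5.9250] k=[1 12 1 0 9 3 7]
t=19: x=[1.2750 11.4500 1.2500 0.2500 8.6250 3.2500 6.9000] k=[3 9 0 4 12 4 8]

0.0142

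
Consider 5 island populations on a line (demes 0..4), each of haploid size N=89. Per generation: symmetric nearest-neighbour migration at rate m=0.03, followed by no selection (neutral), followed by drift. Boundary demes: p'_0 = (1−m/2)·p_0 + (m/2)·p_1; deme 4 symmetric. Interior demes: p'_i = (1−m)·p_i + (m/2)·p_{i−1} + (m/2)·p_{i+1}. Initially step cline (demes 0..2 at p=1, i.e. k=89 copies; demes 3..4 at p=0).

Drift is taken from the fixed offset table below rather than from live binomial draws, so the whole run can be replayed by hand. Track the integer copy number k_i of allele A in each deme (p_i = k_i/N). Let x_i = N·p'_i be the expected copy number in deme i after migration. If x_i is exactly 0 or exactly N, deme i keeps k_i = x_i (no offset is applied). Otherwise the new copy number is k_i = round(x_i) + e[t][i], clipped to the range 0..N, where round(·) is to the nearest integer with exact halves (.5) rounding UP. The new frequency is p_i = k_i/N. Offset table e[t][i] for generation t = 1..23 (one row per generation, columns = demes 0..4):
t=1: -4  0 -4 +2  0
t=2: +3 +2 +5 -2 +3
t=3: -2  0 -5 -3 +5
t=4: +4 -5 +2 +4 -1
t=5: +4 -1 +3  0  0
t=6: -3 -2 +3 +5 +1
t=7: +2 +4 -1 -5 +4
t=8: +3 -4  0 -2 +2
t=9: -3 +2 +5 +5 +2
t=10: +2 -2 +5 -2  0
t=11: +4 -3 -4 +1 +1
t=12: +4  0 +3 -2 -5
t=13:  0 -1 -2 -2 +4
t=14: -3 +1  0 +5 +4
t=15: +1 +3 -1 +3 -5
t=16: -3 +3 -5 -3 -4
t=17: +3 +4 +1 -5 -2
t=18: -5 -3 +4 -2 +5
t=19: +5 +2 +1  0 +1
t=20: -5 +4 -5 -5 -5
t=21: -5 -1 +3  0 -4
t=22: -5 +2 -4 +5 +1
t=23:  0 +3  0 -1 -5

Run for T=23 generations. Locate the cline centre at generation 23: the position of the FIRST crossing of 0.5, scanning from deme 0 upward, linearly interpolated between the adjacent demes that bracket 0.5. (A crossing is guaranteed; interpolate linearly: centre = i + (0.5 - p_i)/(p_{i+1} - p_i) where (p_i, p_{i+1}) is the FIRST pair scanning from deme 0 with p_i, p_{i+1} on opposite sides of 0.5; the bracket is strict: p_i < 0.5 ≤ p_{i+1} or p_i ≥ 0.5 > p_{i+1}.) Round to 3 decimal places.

2.480

t=0: k=[89 89 89 0 0]
t=1: x=[89.0000 89.0000 87.6650 1.3350 0.0000] k=[89 89 84 3 0]
t=2: x=[89.0000 88.9250 82.8600 4.1700 0.0450] k=[89 89 88 2 3]
t=3: x=[89.0000 88.9850 86.7250 3.3050 2.9850] k=[89 89 82 0 8]
t=4: x=[89.0000 88.8950 80.8750 1.3500 7.8800] k=[89 84 83 5 7]
t=5: x=[88.9250 84.0600 81.8450 6.2000 6.9700] k=[89 83 85 6 7]
t=6: x=[88.9100 83.1200 83.7850 7.2000 6.9850] k=[86 81 87 12 8]
t=7: x=[85.9250 81.1650 85.7850 13.0650 8.0600] k=[88 85 85 8 12]
t=8: x=[87.9550 85.0450 83.8450 9.2150 11.9400] k=[89 81 84 7 14]
t=9: x=[88.8800 81.1650 82.8000 8.2600 13.8950] k=[86 83 88 13 16]
t=10: x=[85.9550 83.1200 86.8000 14.1700 15.9550] k=[88 81 89 12 16]
t=11: x=[87.8950 81.2250 87.7250 13.2150 15.9400] k=[89 78 84 14 17]
t=12: x=[88.8350 78.2550 82.8600 15.0950 16.9550] k=[89 78 86 13 12]
t=13: x=[88.8350 78.2850 84.7850 14.0800 12.0150] k=[89 77 83 12 16]
t=14: x=[88.8200 77.2700 81.8450 13.1250 15.9400] k=[86 78 82 18 20]
t=15: x=[85.8800 78.1800 80.9800 18.9900 19.9700] k=[87 81 80 22 15]
t=16: x=[86.9100 81.0750 79.1450 22.7650 15.1050] k=[84 84 74 20 11]
t=17: x=[84.0000 83.8500 73.3400 20.6750 11.1350] k=[87 88 74 16 9]
t=18: x=[87.0150 87.7750 73.3400 16.7650 9.1050] k=[82 85 77 15 14]
t=19: x=[82.0450 84.8350 76.1900 15.9150 14.0150] k=[87 87 77 16 15]
t=20: x=[87.0000 86.8500 76.2350 16.9000 15.0150] k=[82 89 71 12 10]
t=21: x=[82.1050 88.6250 70.3850 12.8550 10.0300] k=[77 88 73 13 6]
t=22: x=[77.1650 87.6100 72.3250 13.7950 6.1050] k=[72 89 68 19 7]
t=23: x=[72.2550 88.4300 67.5800 19.5550 7.1800] k=[72 89 68 19 2]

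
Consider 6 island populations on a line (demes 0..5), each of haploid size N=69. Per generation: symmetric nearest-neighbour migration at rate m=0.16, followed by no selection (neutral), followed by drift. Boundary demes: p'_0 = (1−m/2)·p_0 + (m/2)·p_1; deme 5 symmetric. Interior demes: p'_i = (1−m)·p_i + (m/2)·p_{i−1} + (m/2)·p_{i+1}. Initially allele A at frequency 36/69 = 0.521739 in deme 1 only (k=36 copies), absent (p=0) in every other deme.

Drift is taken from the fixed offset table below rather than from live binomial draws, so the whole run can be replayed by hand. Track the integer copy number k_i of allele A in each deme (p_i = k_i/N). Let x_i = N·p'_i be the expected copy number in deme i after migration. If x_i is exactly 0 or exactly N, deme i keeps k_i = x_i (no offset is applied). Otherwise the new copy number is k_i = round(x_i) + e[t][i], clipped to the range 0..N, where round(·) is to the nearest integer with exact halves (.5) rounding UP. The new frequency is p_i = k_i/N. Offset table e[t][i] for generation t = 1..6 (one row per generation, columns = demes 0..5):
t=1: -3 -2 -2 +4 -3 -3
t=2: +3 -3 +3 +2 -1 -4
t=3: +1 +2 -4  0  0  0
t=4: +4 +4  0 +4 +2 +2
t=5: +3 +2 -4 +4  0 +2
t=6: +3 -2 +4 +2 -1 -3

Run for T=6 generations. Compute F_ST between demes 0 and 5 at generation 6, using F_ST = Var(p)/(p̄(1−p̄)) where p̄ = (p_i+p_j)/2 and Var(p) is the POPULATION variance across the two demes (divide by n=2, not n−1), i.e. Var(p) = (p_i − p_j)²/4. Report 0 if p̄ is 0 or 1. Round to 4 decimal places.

t=0: k=[0 36 0 0 0 0]
t=1: x=[2.8800 30.2400 2.8800 0.0000 0.0000 0.0000] k=[0 28 1 0 0 0]
t=2: x=[2.2400 23.6000 3.0800 0.0800 0.0000 0.0000] k=[5 21 6 2 0 0]
t=3: x=[6.2800 18.5200 6.8800 2.1600 0.1600 0.0000] k=[7 21 3 2 0 0]
t=4: x=[8.1200 18.4400 4.3600 1.9200 0.1600 0.0000] k=[12 22 4 6 2 0]
t=5: x=[12.8000 19.7600 5.6000 5.5200 2.1600 0.1600] k=[16 22 2 10 2 2]
t=6: x=[16.4800 19.9200 4.2400 8.7200 2.6400 2.0000] k=[19 18 8 11 2 0]

0.1597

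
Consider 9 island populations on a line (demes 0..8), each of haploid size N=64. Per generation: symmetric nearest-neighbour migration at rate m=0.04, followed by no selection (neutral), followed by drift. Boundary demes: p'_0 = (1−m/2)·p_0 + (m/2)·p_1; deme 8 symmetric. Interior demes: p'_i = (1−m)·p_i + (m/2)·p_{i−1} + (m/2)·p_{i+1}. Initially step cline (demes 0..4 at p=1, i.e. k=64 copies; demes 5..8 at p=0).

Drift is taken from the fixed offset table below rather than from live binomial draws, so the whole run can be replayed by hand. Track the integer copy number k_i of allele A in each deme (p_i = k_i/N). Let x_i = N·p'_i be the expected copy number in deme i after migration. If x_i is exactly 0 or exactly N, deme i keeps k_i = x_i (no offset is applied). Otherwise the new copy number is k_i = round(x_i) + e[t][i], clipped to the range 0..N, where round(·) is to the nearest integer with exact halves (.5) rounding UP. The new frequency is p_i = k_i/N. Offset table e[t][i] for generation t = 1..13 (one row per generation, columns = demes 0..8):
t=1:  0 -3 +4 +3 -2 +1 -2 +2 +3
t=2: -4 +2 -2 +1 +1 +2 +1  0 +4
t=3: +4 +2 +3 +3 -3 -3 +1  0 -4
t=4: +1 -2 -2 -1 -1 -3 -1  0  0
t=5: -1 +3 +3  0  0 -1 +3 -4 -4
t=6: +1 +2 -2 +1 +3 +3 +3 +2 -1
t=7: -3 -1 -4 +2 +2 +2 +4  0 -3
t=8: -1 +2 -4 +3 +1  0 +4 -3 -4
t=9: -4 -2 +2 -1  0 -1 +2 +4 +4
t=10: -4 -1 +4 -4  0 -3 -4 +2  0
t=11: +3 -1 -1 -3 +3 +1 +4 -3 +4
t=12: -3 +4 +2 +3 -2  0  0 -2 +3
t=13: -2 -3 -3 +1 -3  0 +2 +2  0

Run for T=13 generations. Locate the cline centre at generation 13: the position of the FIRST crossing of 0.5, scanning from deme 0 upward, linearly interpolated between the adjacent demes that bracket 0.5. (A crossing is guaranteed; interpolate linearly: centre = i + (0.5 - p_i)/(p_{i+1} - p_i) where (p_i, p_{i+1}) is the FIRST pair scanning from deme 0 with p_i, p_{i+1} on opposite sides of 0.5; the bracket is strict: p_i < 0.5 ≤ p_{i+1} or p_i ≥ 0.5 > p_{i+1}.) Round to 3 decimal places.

t=0: k=[64 64 64 64 64 0 0 0 0]
t=1: x=[64.0000 64.0000 64.0000 64.0000 62.7200 1.2800 0.0000 0.0000 0.0000] k=[64 64 64 64 61 2 0 0 0]
t=2: x=[64.0000 64.0000 64.0000 63.9400 59.8800 3.1400 0.0400 0.0000 0.0000] k=[64 64 64 64 61 5 1 0 0]
t=3: x=[64.0000 64.0000 64.0000 63.9400 59.9400 6.0400 1.0600 0.0200 0.0000] k=[64 64 64 64 57 3 2 0 0]
t=4: x=[64.0000 64.0000 64.0000 63.8600 56.0600 4.0600 1.9800 0.0400 0.0000] k=[64 64 64 63 55 1 1 0 0]
t=5: x=[64.0000 64.0000 63.9800 62.8600 54.0800 2.0800 0.9800 0.0200 0.0000] k=[64 64 64 63 54 1 4 0 0]
t=6: x=[64.0000 64.0000 63.9800 62.8400 53.1200 2.1200 3.8600 0.0800 0.0000] k=[64 64 62 64 56 5 7 2 0]
t=7: x=[64.0000 63.9600 62.0800 63.8000 55.1400 6.0600 6.8600 2.0600 0.0400] k=[64 63 58 64 57 8 11 2 0]
t=8: x=[63.9800 62.9200 58.2200 63.7400 56.1600 9.0400 10.7600 2.1400 0.0400] k=[63 64 54 64 57 9 15 0 0]
t=9: x=[63.0200 63.7800 54.4000 63.6600 56.1800 10.0800 14.5800 0.3000 0.0000] k=[59 62 56 63 56 9 17 4 0]
t=10: x=[59.0600 61.8200 56.2600 62.7200 55.2000 10.1000 16.5800 4.1800 0.0800] k=[55 61 60 59 55 7 13 6 0]
t=11: x=[55.1200 60.8600 60.0000 58.9400 54.1200 8.0800 12.7400 6.0200 0.1200] k=[58 60 59 56 57 9 17 3 4]
t=12: x=[58.0400 59.9400 58.9600 56.0800 56.0200 10.1200 16.5600 3.3000 3.9800] k=[55 64 61 59 54 10 17 1 7]
t=13: x=[55.1800 63.7600 61.0200 58.9400 53.2200 11.0200 16.5400 1.4400 6.8800] k=[53 61 58 60 50 11 19 3 7]

4.462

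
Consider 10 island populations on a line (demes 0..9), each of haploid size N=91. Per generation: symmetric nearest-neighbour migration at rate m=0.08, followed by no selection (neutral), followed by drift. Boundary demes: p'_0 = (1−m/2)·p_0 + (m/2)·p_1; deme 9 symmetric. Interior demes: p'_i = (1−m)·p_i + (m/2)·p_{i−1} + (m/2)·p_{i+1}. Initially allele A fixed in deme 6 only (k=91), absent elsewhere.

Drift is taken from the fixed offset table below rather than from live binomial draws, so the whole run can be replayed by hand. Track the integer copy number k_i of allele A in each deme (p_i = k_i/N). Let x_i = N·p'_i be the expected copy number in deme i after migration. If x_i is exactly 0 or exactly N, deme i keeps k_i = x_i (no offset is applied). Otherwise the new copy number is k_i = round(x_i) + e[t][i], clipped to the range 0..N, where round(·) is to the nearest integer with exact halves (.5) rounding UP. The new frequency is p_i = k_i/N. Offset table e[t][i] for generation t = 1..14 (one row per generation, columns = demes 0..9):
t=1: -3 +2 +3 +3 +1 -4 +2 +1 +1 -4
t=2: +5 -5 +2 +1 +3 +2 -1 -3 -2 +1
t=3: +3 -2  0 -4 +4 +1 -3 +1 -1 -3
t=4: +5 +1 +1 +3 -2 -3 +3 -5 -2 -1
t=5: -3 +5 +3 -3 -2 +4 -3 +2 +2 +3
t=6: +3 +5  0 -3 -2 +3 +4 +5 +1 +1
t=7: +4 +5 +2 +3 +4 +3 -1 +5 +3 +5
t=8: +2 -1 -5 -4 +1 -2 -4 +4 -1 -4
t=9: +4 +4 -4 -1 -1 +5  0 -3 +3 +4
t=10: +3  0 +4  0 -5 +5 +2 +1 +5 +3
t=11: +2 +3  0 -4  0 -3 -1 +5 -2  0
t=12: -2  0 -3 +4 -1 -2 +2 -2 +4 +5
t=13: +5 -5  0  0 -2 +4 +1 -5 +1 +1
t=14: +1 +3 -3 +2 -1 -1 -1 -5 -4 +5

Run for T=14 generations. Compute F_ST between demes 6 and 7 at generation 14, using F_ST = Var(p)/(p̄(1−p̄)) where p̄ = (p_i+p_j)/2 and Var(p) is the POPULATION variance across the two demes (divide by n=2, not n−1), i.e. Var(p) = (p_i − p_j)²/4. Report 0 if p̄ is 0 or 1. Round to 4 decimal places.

0.0706

t=0: k=[0 0 0 0 0 0 91 0 0 0]
t=1: x=[0.0000 0.0000 0.0000 0.0000 0.0000 3.6400 83.7200 3.6400 0.0000 0.0000] k=[0 0 0 0 0 0 86 5 0 0]
t=2: x=[0.0000 0.0000 0.0000 0.0000 0.0000 3.4400 79.3200 8.0400 0.2000 0.0000] k=[0 0 0 0 0 5 78 5 0 0]
t=3: x=[0.0000 0.0000 0.0000 0.0000 0.2000 7.7200 72.1600 7.7200 0.2000 0.0000] k=[0 0 0 0 4 9 69 9 0 0]
t=4: x=[0.0000 0.0000 0.0000 0.1600 4.0400 11.2000 64.2000 11.0400 0.3600 0.0000] k=[0 0 0 3 2 8 67 6 0 0]
t=5: x=[0.0000 0.0000 0.1200 2.8400 2.2800 10.1200 62.2000 8.2000 0.2400 0.0000] k=[0 0 3 0 0 14 59 10 2 0]
t=6: x=[0.0000 0.1200 2.7600 0.1200 0.5600 15.2400 55.2400 11.6400 2.2400 0.0800] k=[0 5 3 0 0 18 59 17 3 1]
t=7: x=[0.2000 4.7200 2.9600 0.1200 0.7200 18.9200 55.6800 18.1200 3.4800 1.0800] k=[4 10 5 3 5 22 55 23 6 6]
t=8: x=[4.2400 9.5600 5.1200 3.1600 5.6000 22.6400 52.4000 23.6000 6.6800 6.0000] k=[6 9 0 0 7 21 48 28 6 2]
t=9: x=[6.1200 8.5200 0.3600 0.2800 7.2800 21.5200 46.1200 27.9200 6.7200 2.1600] k=[10 13 0 0 6 27 46 25 10 6]
t=10: x=[10.1200 12.3600 0.5200 0.2400 6.6000 26.9200 44.4000 25.2400 10.4400 6.1600] k=[13 12 5 0 2 32 46 26 15 9]
t=11: x=[12.9600 11.7600 5.0800 0.2800 3.1200 31.3600 44.6400 26.3600 15.2000 9.2400] k=[15 15 5 0 3 28 44 31 13 9]
t=12: x=[15.0000 14.6000 5.2000 0.3200 3.8800 27.6400 42.8400 30.8000 13.5600 9.1600] k=[13 15 2 4 3 26 45 29 18 14]
t=13: x=[13.0800 14.4000 2.6000 3.8800 3.9600 25.8400 43.6000 29.2000 18.2800 14.1600] k=[18 9 3 4 2 30 45 24 19 15]
t=14: x=[17.6400 9.1200 3.2800 3.8800 3.2000 29.4800 43.5600 24.6400 19.0400 15.1600] k=[19 12 0 6 2 28 43 20 15 20]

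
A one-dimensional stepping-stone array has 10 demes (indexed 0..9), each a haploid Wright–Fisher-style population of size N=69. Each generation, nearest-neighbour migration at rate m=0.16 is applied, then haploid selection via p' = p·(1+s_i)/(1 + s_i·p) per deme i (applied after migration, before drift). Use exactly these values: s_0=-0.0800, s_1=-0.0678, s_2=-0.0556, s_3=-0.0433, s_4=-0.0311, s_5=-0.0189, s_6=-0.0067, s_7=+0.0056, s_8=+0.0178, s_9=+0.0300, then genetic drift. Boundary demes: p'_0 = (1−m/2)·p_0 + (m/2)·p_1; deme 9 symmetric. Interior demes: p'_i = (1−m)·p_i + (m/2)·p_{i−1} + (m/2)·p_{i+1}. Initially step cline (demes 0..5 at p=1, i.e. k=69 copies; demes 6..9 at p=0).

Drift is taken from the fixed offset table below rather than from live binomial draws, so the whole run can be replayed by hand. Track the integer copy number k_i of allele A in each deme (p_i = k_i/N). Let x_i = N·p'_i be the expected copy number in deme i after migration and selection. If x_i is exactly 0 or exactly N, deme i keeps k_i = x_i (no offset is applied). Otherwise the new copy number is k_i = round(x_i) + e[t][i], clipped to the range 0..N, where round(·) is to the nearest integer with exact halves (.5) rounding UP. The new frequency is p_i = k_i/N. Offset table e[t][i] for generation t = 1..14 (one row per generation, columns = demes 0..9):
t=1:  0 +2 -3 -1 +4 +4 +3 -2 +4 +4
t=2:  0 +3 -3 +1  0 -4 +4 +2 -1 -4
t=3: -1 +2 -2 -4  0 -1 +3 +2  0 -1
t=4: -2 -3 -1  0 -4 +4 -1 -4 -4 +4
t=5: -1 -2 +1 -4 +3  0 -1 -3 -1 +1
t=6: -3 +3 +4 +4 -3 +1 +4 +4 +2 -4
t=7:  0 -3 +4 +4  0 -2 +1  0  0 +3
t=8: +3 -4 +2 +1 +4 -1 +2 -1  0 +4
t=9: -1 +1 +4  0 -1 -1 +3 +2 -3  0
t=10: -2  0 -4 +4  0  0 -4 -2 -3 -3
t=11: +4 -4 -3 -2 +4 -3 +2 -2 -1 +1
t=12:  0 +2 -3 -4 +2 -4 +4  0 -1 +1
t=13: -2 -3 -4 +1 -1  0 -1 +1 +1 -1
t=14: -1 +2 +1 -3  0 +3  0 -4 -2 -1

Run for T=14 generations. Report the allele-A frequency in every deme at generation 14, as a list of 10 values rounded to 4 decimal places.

[0.9855, 0.9855, 0.9130, 0.8696, 0.8551, 0.6232, 0.4203, 0.1304, 0.0145, 0.0580]

t=0: k=[69 69 69 69 69 69 0 0 0 0]
t=1: x=[69.0000 69.0000 69.0000 69.0000 69.0000 63.3823 5.4860 0.0000 0.0000 0.0000] k=[69 69 69 69 69 67 8 0 0 0]
t=2: x=[69.0000 69.0000 69.0000 69.0000 68.8349 62.3259 12.0132 0.6436 0.0000 0.0000] k=[69 69 69 69 69 58 16 3 0 0]
t=3: x=[69.0000 69.0000 69.0000 69.0000 68.0921 55.3118 18.2297 3.8201 0.2443 0.0000] k=[69 69 69 69 68 54 21 6 0 0]
t=4: x=[69.0000 69.0000 69.0000 68.9164 66.8965 52.2391 22.3383 6.7539 0.4885 0.0000] k=[69 69 69 69 63 56 21 3 0 0]
t=5: x=[69.0000 69.0000 69.0000 68.4984 62.7425 53.5322 22.2585 4.2221 0.2443 0.0000] k=[69 69 69 64 66 54 21 1 0 0]
t=6: x=[69.0000 69.0000 68.5766 64.3725 64.7559 52.0775 21.9393 2.5336 0.0814 0.0000] k=[69 69 69 68 62 53 26 7 2 0]
t=7: x=[69.0000 69.0000 68.9153 67.5380 61.5527 51.3102 26.5301 8.1601 2.2786 0.1648] k=[69 69 69 69 62 49 28 8 2 3]
t=8: x=[69.0000 69.0000 69.0000 68.4149 61.3067 48.0829 27.9681 9.1643 2.6038 3.0038] k=[69 69 69 69 65 47 30 8 3 7]
t=9: x=[69.0000 69.0000 69.0000 68.6656 63.7282 46.7936 29.4864 9.4053 3.7826 6.8605] k=[69 69 69 69 63 46 32 11 1 7]
t=10: x=[69.0000 69.0000 69.0000 68.4984 61.9218 45.9480 31.3250 11.9350 2.3192 6.6966] k=[69 69 69 69 62 46 27 10 0 4]
t=11: x=[69.0000 69.0000 69.0000 68.4149 61.0607 45.4650 27.0494 10.6100 1.1396 3.7843] k=[69 69 69 66 65 42 29 9 0 5]
t=12: x=[69.0000 69.0000 68.7459 66.0370 63.0710 42.4892 28.3277 9.9274 1.1396 4.7285] k=[69 69 66 62 65 38 32 10 0 6]
t=13: x=[69.0000 68.7426 65.7472 62.2968 62.4142 39.3578 30.6055 11.0116 1.3024 5.6720] k=[69 66 62 63 61 39 30 12 2 5]
t=14: x=[68.7392 65.7067 62.0506 62.5042 59.1359 39.7189 29.1667 12.6978 3.0917 4.8927] k=[68 68 63 60 59 43 29 9 1 4]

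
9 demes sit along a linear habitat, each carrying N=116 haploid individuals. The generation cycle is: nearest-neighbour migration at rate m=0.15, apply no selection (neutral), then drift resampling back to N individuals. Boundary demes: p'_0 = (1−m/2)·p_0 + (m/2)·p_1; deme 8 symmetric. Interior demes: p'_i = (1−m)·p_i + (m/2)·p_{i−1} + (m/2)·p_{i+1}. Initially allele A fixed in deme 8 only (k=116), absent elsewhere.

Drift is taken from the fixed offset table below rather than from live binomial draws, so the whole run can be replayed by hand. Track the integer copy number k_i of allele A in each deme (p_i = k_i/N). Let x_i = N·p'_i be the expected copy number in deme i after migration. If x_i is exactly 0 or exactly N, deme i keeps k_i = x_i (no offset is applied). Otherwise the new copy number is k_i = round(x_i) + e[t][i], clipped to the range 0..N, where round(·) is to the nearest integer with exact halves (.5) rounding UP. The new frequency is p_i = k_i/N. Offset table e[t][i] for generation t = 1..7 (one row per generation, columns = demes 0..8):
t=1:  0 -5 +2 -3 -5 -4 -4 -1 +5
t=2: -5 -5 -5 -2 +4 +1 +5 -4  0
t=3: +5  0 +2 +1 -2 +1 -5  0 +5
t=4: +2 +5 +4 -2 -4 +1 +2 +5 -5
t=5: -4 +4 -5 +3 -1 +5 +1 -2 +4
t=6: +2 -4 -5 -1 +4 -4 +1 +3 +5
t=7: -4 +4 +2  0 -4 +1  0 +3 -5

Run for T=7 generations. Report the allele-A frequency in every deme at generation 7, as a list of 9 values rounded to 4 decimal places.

t=0: k=[0 0 0 0 0 0 0 0 116]
t=1: x=[0.0000 0.0000 0.0000 0.0000 0.0000 0.0000 0.0000 8.7000 107.3000] k=[0 0 0 0 0 0 0 8 112]
t=2: x=[0.0000 0.0000 0.0000 0.0000 0.0000 0.0000 0.6000 15.2000 104.2000] k=[0 0 0 0 0 0 6 11 104]
t=3: x=[0.0000 0.0000 0.0000 0.0000 0.0000 0.4500 5.9250 17.6000 97.0250] k=[0 0 0 0 0 1 1 18 102]
t=4: x=[0.0000 0.0000 0.0000 0.0000 0.0750 0.9250 2.2750 23.0250 95.7000] k=[0 0 0 0 0 2 4 28 91]
t=5: x=[0.0000 0.0000 0.0000 0.0000 0.1500 2.0000 5.6500 30.9250 86.2750] k=[0 0 0 0 0 7 7 29 90]
t=6: x=[0.0000 0.0000 0.0000 0.0000 0.5250 6.4750 8.6500 31.9250 85.4250] k=[0 0 0 0 5 2 10 35 90]
t=7: x=[0.0000 0.0000 0.0000 0.3750 4.4000 2.8250 11.2750 37.2500 85.8750] k=[0 0 0 0 0 4 11 40 81]

[0.0000, 0.0000, 0.0000, 0.0000, 0.0000, 0.0345, 0.0948, 0.3448, 0.6983]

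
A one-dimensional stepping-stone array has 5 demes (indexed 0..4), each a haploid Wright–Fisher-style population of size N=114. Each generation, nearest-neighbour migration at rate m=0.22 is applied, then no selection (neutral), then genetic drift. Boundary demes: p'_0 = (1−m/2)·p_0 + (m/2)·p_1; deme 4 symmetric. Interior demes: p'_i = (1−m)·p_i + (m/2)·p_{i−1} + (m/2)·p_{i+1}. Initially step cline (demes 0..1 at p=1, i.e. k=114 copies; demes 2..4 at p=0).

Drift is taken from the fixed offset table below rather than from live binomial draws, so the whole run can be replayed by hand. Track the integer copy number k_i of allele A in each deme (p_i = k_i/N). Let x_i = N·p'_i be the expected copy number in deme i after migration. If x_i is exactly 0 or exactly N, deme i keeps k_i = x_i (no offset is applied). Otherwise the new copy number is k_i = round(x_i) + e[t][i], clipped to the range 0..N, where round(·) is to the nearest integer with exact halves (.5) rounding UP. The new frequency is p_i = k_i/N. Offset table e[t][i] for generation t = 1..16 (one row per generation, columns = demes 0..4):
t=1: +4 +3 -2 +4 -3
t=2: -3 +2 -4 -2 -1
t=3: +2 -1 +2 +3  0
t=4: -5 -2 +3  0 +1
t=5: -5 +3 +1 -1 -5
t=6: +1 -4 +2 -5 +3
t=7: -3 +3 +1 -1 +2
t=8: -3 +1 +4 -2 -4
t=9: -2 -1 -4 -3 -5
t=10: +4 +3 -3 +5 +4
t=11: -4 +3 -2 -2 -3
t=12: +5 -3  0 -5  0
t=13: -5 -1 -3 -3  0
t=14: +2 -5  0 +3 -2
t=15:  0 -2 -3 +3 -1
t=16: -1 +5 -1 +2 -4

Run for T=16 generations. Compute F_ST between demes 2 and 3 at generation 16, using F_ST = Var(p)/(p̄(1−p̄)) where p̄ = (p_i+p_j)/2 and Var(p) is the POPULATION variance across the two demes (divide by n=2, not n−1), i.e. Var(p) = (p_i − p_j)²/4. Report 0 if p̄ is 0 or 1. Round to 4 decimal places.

0.0150

t=0: k=[114 114 0 0 0]
t=1: x=[114.0000 101.4600 12.5400 0.0000 0.0000] k=[114 104 11 0 0]
t=2: x=[112.9000 94.8700 20.0200 1.2100 0.0000] k=[110 97 16 0 0]
t=3: x=[108.5700 89.5200 23.1500 1.7600 0.0000] k=[111 89 25 5 0]
t=4: x=[108.5800 84.3800 29.8400 6.6500 0.5500] k=[104 82 33 7 2]
t=5: x=[101.5800 79.0300 35.5300 9.3100 2.5500] k=[97 82 37 8 0]
t=6: x=[95.3500 78.7000 38.7600 10.3100 0.8800] k=[96 75 41 5 4]
t=7: x=[93.6900 73.5700 40.7800 8.8500 4.1100] k=[91 77 42 8 6]
t=8: x=[89.4600 74.6900 42.1100 11.5200 6.2200] k=[86 76 46 10 2]
t=9: x=[84.9000 73.8000 45.3400 13.0800 2.8800] k=[83 73 41 10 0]
t=10: x=[81.9000 70.5800 41.1100 12.3100 1.1000] k=[86 74 38 17 5]
t=11: x=[84.6800 71.3600 39.6500 17.9900 6.3200] k=[81 74 38 16 3]
t=12: x=[80.2300 70.8100 39.5400 16.9900 4.4300] k=[85 68 40 12 4]
t=13: x=[83.1300 66.7900 40.0000 14.2000 4.8800] k=[78 66 37 11 5]
t=14: x=[76.6800 64.1300 37.3300 13.2000 5.6600] k=[79 59 37 16 4]
t=15: x=[76.8000 58.7800 37.1100 16.9900 5.3200] k=[77 57 34 20 4]
t=16: x=[74.8000 56.6700 34.9900 19.7800 5.7600] k=[74 62 34 22 2]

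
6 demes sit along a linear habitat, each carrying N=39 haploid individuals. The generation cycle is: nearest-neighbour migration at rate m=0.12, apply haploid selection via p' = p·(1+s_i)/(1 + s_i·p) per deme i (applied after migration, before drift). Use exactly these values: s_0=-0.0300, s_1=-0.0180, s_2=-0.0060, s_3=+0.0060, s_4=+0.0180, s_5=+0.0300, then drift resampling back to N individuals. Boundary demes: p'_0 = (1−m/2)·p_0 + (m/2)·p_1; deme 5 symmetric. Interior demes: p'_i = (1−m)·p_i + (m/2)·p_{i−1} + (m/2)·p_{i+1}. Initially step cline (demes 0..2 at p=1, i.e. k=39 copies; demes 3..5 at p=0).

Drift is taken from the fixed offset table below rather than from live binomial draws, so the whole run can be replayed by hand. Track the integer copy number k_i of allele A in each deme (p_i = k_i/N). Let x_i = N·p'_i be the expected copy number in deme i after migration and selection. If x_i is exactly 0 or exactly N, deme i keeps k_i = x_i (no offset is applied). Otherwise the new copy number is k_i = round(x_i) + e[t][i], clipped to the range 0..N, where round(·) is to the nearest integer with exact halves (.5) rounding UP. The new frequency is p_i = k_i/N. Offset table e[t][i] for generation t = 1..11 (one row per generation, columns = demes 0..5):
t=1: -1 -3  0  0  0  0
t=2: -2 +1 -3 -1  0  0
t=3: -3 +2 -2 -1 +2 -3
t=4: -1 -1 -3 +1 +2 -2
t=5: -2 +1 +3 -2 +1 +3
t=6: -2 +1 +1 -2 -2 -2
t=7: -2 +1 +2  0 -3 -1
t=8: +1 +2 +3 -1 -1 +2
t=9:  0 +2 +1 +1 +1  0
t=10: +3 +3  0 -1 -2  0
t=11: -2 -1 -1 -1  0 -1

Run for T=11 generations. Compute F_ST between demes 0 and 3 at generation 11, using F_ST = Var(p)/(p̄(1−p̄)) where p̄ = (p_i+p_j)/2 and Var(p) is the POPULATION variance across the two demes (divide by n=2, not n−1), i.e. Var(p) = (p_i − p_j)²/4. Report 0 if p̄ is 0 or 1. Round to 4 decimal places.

t=0: k=[39 39 39 0 0 0]
t=1: x=[39.0000 39.0000 36.6467 2.3532 0.0000 0.0000] k=[39 39 37 2 0 0]
t=2: x=[39.0000 38.8778 34.9984 4.0014 0.1222 0.0000] k=[39 39 32 3 0 0]
t=3: x=[39.0000 38.5724 30.6405 4.5841 0.1832 0.0000] k=[39 39 29 4 2 0]
t=4: x=[39.0000 38.3892 28.0527 5.4078 2.0341 0.1236] k=[39 37 25 6 4 0]
t=5: x=[38.8763 36.3556 24.5253 7.0545 3.9428 0.2472] k=[37 37 28 5 5 3]
t=6: x=[36.9414 36.4165 27.1103 6.4120 4.9567 3.2059] k=[35 37 28 4 3 1]
t=7: x=[35.0123 36.2946 27.0502 5.4078 2.9889 1.1526] k=[33 37 29 5 0 0]
t=8: x=[33.0889 36.2337 27.9925 6.1710 0.3054 0.0000] k=[34 38 31 5 0 0]
t=9: x=[34.1112 37.3109 29.8178 6.2915 0.3054 0.0000] k=[34 39 31 7 1 0]
t=10: x=[34.1726 38.2060 29.9984 8.1184 1.3226 0.0618] k=[37 39 30 7 0 0]
t=11: x=[37.0647 38.3281 29.1157 7.9980 0.4275 0.0000] k=[35 37 28 7 0 0]

0.5185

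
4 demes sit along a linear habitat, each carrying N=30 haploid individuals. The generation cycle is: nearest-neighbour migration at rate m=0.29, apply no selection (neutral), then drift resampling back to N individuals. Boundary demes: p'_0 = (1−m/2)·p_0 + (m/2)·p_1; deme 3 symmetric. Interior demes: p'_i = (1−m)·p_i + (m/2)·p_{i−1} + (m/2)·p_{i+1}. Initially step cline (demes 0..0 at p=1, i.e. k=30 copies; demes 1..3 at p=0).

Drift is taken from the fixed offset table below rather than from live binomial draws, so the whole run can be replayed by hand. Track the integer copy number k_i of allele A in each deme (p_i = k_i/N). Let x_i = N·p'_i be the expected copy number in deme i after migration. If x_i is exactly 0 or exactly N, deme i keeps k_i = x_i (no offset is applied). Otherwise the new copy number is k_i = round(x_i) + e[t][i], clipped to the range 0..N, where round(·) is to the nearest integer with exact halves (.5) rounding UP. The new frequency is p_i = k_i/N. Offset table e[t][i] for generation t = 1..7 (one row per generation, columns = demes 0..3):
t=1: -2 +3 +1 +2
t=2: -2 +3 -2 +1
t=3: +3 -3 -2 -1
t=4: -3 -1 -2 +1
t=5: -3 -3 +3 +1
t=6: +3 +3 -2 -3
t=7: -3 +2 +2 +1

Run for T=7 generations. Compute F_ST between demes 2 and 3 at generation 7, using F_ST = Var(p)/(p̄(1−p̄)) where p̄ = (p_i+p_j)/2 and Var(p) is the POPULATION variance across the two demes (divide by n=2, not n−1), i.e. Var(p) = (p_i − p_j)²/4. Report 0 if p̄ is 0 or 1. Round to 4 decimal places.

0.0494

t=0: k=[30 0 0 0]
t=1: x=[25.6500 4.3500 0.0000 0.0000] k=[24 7 0 0]
t=2: x=[21.5350 8.4500 1.0150 0.0000] k=[20 11 0 0]
t=3: x=[18.6950 10.7100 1.5950 0.0000] k=[22 8 0 0]
t=4: x=[19.9700 8.8700 1.1600 0.0000] k=[17 8 0 0]
t=5: x=[15.6950 8.1450 1.1600 0.0000] k=[13 5 4 0]
t=6: x=[11.8400 6.0150 3.5650 0.5800] k=[15 9 2 0]
t=7: x=[14.1300 8.8550 2.7250 0.2900] k=[11 11 5 1]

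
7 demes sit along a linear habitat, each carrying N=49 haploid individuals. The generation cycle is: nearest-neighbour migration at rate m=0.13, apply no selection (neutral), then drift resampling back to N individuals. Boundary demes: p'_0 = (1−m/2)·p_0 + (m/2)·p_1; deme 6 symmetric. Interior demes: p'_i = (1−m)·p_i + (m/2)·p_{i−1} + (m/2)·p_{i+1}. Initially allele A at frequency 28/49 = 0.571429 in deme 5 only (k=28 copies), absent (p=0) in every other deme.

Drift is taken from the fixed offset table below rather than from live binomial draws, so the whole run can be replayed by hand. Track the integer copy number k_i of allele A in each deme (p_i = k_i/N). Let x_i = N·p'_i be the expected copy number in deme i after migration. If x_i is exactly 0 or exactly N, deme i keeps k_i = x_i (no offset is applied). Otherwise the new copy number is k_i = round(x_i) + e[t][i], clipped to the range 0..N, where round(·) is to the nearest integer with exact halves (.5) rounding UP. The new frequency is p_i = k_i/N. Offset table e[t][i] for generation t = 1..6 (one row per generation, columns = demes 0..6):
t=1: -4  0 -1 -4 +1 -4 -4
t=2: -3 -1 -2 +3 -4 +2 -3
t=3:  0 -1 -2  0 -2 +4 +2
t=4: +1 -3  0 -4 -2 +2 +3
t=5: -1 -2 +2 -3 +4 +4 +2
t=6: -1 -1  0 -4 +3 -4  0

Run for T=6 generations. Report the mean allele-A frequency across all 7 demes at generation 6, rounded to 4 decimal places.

0.1050

t=0: k=[0 0 0 0 0 28 0]
t=1: x=[0.0000 0.0000 0.0000 0.0000 1.8200 24.3600 1.8200] k=[0 0 0 0 3 20 0]
t=2: x=[0.0000 0.0000 0.0000 0.1950 3.9100 17.5950 1.3000] k=[0 0 0 3 0 20 0]
t=3: x=[0.0000 0.0000 0.1950 2.6100 1.4950 17.4000 1.3000] k=[0 0 0 3 0 21 3]
t=4: x=[0.0000 0.0000 0.1950 2.6100 1.5600 18.4650 4.1700] k=[0 0 0 0 0 20 7]
t=5: x=[0.0000 0.0000 0.0000 0.0000 1.3000 17.8550 7.8450] k=[0 0 0 0 5 22 10]
t=6: x=[0.0000 0.0000 0.0000 0.3250 5.7800 20.1150 10.7800] k=[0 0 0 0 9 16 11]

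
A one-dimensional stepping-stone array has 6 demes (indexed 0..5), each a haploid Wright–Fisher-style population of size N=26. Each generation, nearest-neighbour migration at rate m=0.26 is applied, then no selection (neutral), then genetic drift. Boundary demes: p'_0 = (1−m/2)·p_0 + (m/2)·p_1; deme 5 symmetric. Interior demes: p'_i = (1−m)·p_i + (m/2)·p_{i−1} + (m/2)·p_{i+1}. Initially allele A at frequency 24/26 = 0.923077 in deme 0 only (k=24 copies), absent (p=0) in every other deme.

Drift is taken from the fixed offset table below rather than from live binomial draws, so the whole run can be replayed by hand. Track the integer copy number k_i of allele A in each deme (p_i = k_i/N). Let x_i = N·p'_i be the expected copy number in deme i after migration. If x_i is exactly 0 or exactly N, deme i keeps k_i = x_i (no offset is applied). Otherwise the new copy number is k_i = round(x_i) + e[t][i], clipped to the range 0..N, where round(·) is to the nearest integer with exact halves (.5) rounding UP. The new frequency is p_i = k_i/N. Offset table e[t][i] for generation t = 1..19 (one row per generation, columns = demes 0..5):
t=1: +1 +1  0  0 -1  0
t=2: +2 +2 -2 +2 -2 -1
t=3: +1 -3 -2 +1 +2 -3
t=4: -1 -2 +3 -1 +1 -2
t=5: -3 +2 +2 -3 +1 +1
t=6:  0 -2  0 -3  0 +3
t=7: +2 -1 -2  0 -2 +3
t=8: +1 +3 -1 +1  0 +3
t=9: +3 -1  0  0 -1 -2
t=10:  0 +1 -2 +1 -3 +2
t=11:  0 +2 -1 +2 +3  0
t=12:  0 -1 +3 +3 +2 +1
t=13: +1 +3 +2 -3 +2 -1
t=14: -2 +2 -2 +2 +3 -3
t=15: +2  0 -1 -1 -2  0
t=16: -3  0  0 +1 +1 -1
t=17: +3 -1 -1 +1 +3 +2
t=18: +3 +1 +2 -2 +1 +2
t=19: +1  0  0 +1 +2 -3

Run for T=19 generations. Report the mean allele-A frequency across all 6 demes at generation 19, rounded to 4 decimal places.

t=0: k=[24 0 0 0 0 0]
t=1: x=[20.8800 3.1200 0.0000 0.0000 0.0000 0.0000] k=[22 4 0 0 0 0]
t=2: x=[19.6600 5.8200 0.5200 0.0000 0.0000 0.0000] k=[22 8 0 0 0 0]
t=3: x=[20.1800 8.7800 1.0400 0.0000 0.0000 0.0000] k=[21 6 0 0 0 0]
t=4: x=[19.0500 7.1700 0.7800 0.0000 0.0000 0.0000] k=[18 5 4 0 0 0]
t=5: x=[16.3100 6.5600 3.6100 0.5200 0.0000 0.0000] k=[13 9 6 0 0 0]
t=6: x=[12.4800 9.1300 5.6100 0.7800 0.0000 0.0000] k=[12 7 6 0 0 0]
t=7: x=[11.3500 7.5200 5.3500 0.7800 0.0000 0.0000] k=[13 7 3 1 0 0]
t=8: x=[12.2200 7.2600 3.2600 1.1300 0.1300 0.0000] k=[13 10 2 2 0 0]
t=9: x=[12.6100 9.3500 3.0400 1.7400 0.2600 0.0000] k=[16 8 3 2 0 0]
t=10: x=[14.9600 8.3900 3.5200 1.8700 0.2600 0.0000] k=[15 9 2 3 0 0]
t=11: x=[14.2200 8.8700 3.0400 2.4800 0.3900 0.0000] k=[14 11 2 4 3 0]
t=12: x=[13.6100 10.2200 3.4300 3.6100 2.7400 0.3900] k=[14 9 6 7 5 1]
t=13: x=[13.3500 9.2600 6.5200 6.6100 4.7400 1.5200] k=[14 12 9 4 7 1]
t=14: x=[13.7400 11.8700 8.7400 5.0400 5.8300 1.7800] k=[12 14 7 7 9 0]
t=15: x=[12.2600 12.8300 7.9100 7.2600 7.5700 1.1700] k=[14 13 7 6 6 1]
t=16: x=[13.8700 12.3500 7.6500 6.1300 5.3500 1.6500] k=[11 12 8 7 6 1]
t=17: x=[11.1300 11.3500 8.3900 7.0000 5.4800 1.6500] k=[14 10 7 8 8 4]
t=18: x=[13.4800 10.1300 7.5200 7.8700 7.4800 4.5200] k=[16 11 10 6 8 7]
t=19: x=[15.3500 11.5200 9.6100 6.7800 7.6100 7.1300] k=[16 12 10 8 10 4]

0.3846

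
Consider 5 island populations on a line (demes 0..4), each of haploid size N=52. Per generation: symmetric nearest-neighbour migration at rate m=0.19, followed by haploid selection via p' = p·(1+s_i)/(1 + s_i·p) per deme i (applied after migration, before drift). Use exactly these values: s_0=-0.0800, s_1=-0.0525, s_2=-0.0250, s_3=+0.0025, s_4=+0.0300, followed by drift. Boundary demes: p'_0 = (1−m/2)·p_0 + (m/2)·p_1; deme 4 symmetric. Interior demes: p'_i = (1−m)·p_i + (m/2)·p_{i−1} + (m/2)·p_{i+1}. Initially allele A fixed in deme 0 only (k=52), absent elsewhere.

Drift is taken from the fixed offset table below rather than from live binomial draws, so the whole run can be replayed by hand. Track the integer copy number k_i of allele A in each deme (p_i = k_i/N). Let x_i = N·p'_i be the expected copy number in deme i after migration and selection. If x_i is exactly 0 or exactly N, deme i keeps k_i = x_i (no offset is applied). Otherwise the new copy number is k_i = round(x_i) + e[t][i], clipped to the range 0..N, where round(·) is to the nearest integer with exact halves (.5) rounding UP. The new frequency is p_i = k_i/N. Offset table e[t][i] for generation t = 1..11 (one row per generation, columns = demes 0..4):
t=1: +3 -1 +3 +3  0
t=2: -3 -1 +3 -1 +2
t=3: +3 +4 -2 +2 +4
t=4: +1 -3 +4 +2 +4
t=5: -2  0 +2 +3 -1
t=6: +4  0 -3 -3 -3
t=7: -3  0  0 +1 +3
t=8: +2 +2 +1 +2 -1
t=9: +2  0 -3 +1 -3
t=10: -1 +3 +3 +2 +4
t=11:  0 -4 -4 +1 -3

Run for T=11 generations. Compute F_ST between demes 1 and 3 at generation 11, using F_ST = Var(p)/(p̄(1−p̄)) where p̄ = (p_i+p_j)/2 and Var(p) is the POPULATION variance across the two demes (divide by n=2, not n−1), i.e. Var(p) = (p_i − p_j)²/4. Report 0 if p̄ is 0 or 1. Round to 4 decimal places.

t=0: k=[52 0 0 0 0]
t=1: x=[46.6744 4.7041 0.0000 0.0000 0.0000] k=[50 4 0 0 0]
t=2: x=[45.1491 7.6321 0.3706 0.0000 0.0000] k=[42 7 3 0 0]
t=3: x=[37.8320 9.5185 3.0221 0.2857 0.0000] k=[41 14 1 2 0]
t=4: x=[37.5825 14.7535 2.2743 1.7191 0.1957] k=[39 12 6 4 4]
t=5: x=[35.5107 13.4503 6.2396 4.1996 4.1105] k=[34 13 8 7 3]
t=6: x=[30.9695 13.9624 8.2036 6.7296 3.4746] k=[35 14 5 4 0]
t=7: x=[31.9889 14.5678 5.6316 3.7236 0.3913] k=[29 15 6 5 3]
t=8: x=[26.5882 14.8953 6.6125 4.9161 3.2797] k=[29 17 8 7 2]
t=9: x=[26.7790 16.6684 8.5771 6.6344 2.5456] k=[29 17 6 8 0]
t=10: x=[26.7790 16.4820 7.0787 7.0652 0.7825] k=[26 19 10 9 5]
t=11: x=[24.2535 18.1675 10.5456 8.7331 5.5243] k=[24 14 7 10 3]

0.0083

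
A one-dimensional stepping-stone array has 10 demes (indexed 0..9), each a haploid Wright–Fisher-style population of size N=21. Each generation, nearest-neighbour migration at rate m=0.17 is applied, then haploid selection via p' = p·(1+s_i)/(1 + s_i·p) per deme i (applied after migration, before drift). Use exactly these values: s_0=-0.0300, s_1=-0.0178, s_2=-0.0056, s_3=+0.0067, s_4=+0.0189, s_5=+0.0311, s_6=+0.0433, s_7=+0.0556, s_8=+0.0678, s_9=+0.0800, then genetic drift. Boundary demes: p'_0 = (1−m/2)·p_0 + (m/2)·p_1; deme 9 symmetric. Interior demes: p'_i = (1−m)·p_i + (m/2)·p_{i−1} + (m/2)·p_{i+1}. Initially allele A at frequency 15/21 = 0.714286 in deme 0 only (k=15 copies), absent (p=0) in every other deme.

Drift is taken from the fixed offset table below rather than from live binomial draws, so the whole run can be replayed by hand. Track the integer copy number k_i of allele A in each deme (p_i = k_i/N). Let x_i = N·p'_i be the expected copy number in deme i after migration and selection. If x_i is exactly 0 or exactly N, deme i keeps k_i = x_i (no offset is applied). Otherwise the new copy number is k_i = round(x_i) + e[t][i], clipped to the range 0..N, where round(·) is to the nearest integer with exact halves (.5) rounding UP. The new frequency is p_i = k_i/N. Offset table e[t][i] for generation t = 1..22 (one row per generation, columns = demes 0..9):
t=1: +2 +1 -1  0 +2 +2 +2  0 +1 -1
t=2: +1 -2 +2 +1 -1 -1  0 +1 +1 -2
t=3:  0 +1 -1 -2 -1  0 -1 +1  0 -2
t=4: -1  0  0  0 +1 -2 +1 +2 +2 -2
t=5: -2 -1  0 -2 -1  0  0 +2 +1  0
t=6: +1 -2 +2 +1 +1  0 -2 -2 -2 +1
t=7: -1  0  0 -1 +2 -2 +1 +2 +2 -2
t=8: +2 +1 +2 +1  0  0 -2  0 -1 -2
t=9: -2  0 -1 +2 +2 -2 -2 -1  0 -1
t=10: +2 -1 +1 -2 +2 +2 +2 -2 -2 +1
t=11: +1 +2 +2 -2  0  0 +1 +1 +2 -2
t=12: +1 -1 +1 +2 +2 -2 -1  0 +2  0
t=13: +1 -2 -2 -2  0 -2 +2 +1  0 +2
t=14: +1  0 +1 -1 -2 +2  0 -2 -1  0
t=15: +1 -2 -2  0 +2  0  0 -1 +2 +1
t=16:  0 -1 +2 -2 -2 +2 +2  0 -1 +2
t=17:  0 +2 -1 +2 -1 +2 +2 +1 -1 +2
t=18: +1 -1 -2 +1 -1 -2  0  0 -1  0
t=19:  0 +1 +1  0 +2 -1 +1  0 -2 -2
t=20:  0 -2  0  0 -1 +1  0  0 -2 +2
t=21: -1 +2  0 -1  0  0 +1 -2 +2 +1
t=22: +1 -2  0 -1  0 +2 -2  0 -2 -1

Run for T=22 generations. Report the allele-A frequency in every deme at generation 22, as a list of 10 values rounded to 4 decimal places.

t=0: k=[15 0 0 0 0 0 0 0 0 0]
t=1: x=[13.5795 1.2537 0.0000 0.0000 0.0000 0.0000 0.0000 0.0000 0.0000 0.0000] k=[16 2 0 0 0 0 0 0 0 0]
t=2: x=[14.6762 2.9739 0.1691 0.0000 0.0000 0.0000 0.0000 0.0000 0.0000 0.0000] k=[16 1 2 0 0 0 0 0 0 0]
t=3: x=[14.5902 2.3226 1.7360 0.1711 0.0000 0.0000 0.0000 0.0000 0.0000 0.0000] k=[15 3 1 0 0 0 0 0 0 0]
t=4: x=[13.8369 3.7939 1.0792 0.0856 0.0000 0.0000 0.0000 0.0000 0.0000 0.0000] k=[13 4 1 0 0 0 0 0 0 0]
t=5: x=[12.0791 4.4467 1.1638 0.0856 0.0000 0.0000 0.0000 0.0000 0.0000 0.0000] k=[10 3 1 0 0 0 0 0 0 0]
t=6: x=[9.2471 3.3738 1.0792 0.0856 0.0000 0.0000 0.0000 0.0000 0.0000 0.0000] k=[10 1 3 1 0 0 0 0 0 0]
t=7: x=[9.0777 1.9037 2.6470 1.0919 0.0866 0.0000 0.0000 0.0000 0.0000 0.0000] k=[8 2 3 0 2 0 0 0 0 0]
t=8: x=[7.3439 2.5544 2.6470 0.4278 1.6889 0.1752 0.0000 0.0000 0.0000 0.0000] k=[9 4 5 1 2 0 0 0 0 0]
t=9: x=[8.4209 4.4467 4.5549 1.4339 1.7752 0.1752 0.0000 0.0000 0.0000 0.0000] k=[6 4 4 3 4 0 0 0 0 0]
t=10: x=[5.7026 4.1103 3.8971 3.1880 3.6309 0.3504 0.0000 0.0000 0.0000 0.0000] k=[8 3 5 1 6 2 0 0 0 0]
t=11: x=[7.4281 3.5418 4.4702 1.7758 5.3089 2.2303 0.1773 0.0000 0.0000 0.0000] k=[8 6 6 0 5 2 1 0 0 0]
t=12: x=[7.6810 6.0920 5.4673 0.9410 4.3846 2.2303 1.0412 0.0897 0.0000 0.0000] k=[9 5 6 3 6 0 0 0 0 0]
t=13: x=[8.5054 5.3531 5.6368 3.5296 5.3089 0.5255 0.0000 0.0000 0.0000 0.0000] k=[10 3 4 2 5 0 0 0 0 0]
t=14: x=[9.2471 3.6258 3.7278 2.4394 4.3846 0.4379 0.0000 0.0000 0.0000 0.0000] k=[10 4 5 1 2 2 0 0 0 0]
t=15: x=[9.3318 4.5309 4.5549 1.4339 1.9478 1.8818 0.1773 0.0000 0.0000 0.0000] k=[10 3 3 1 4 2 0 0 0 0]
t=16: x=[9.2471 3.5418 2.8163 1.4339 3.6309 2.0561 0.1773 0.0000 0.0000 0.0000] k=[9 3 5 0 2 4 2 0 0 0]
t=17: x=[8.3364 3.6258 4.3855 0.5989 2.0341 3.7535 2.0780 0.1794 0.0000 0.0000] k=[8 6 3 3 1 6 4 1 0 0]
t=18: x=[7.6810 5.8390 3.2396 2.8464 1.6228 5.5288 4.0518 1.2312 0.0907 0.0000] k=[9 5 1 4 1 4 4 1 0 0]
t=19: x=[8.5054 4.9319 1.5867 3.5095 1.5365 3.8402 3.8772 1.2312 0.0907 0.0000] k=[9 6 3 4 4 3 5 1 0 0]
t=20: x=[8.5900 5.9233 3.3243 3.9363 3.9750 3.3401 4.6414 1.3204 0.0907 0.0000] k=[9 4 3 4 3 4 5 1 0 0]
t=21: x=[8.4209 4.2785 3.1549 3.8510 3.2207 4.1001 4.7285 1.3204 0.0907 0.0000] k=[7 6 3 3 3 4 6 0 2 0]
t=22: x=[6.7745 5.7547 3.2396 3.0172 3.1346 4.1867 5.4901 0.7165 1.7631 0.1835] k=[8 4 3 2 3 6 3 1 0 0]

[0.3810, 0.1905, 0.1429, 0.0952, 0.1429, 0.2857, 0.1429, 0.0476, 0.0000, 0.0000]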